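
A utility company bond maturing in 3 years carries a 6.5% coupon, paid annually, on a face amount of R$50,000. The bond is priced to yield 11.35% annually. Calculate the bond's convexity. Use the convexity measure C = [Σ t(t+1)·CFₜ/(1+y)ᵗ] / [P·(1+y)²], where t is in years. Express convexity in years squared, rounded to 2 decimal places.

With y = 0.1135:
  t   CF        PV=CF/(1+0.1135)^t    t·PV        t(t+1)·PV
  1     3,250.00     2,918.7247     2,918.7247       5,837.4495
  2     3,250.00     2,621.2167     5,242.4333      15,727.2999
  3    53,250.00    38,569.9386   115,709.8159     462,839.2637
  Σ                 44,109.8800   123,870.9740     484,404.0131
P = 44,109.8800.
Convexity = Σ t(t+1)·PV / [P·(1+y)²] = 484,404.0131 / (44,109.8800 × 1.239882) = 8.85710.

8.86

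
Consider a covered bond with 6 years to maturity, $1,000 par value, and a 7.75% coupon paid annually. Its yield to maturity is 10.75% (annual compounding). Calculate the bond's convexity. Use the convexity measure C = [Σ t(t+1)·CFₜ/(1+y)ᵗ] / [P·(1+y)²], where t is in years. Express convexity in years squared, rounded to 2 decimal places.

26.32

With y = 0.1075:
  t   CF        PV=CF/(1+0.1075)^t    t·PV        t(t+1)·PV
  1        77.50        69.9774        69.9774         139.9549
  2        77.50        63.1850       126.3701         379.1102
  3        77.50        57.0520       171.1559         684.6234
  4        77.50        51.5142       206.0567       1,030.2835
  5        77.50        46.5139       232.5696       1,395.4179
  6     1,077.50       583.9220     3,503.5323      24,524.7258
  Σ                    872.1646     4,309.6620      28,154.1157
P = 872.1646.
Convexity = Σ t(t+1)·PV / [P·(1+y)²] = 28,154.1157 / (872.1646 × 1.226556) = 26.31819.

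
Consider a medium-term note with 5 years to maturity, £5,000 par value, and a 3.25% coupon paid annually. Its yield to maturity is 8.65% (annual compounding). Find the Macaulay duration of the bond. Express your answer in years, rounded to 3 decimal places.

4.649 years

Periodic yield y = 0.0865. Discount each cash flow and weight by its year:
  t   CF        PV=CF/(1+0.0865)^t    t·PV
  1       162.50       149.5628       149.5628
  2       162.50       137.6556       275.3112
  3       162.50       126.6964       380.0891
  4       162.50       116.6096       466.4385
  5     5,162.50     3,409.6626    17,048.3132
  Σ                  3,940.1871    18,319.7149
Price P = Σ PV = 3,940.1871.
Macaulay duration = Σ(t·PV) / P = 18,319.7149 / 3,940.1871 = 4.64945 years.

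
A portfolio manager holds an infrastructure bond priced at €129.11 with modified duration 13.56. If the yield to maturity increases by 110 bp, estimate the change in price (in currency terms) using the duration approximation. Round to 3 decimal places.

Duration approximation: ΔP/P ≈ -D_mod · Δy = -13.56 × (+0.011) = -0.149160.
ΔP ≈ 129.11 × (-0.149160) = -19.2580476.

-€19.258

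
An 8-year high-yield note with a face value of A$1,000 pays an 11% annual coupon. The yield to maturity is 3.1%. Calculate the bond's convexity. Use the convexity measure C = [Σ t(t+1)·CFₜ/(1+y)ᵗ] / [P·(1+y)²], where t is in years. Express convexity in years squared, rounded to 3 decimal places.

With y = 0.031:
  t   CF        PV=CF/(1+0.031)^t    t·PV        t(t+1)·PV
  1       110.00       106.6925       106.6925         213.3851
  2       110.00       103.4845       206.9690         620.9071
  3       110.00       100.3730       301.1189       1,204.4754
  4       110.00        97.3549       389.4198       1,947.0989
  5       110.00        94.4277       472.1384       2,832.8307
  6       110.00        91.5884       549.5307       3,846.7148
  7       110.00        88.8346       621.8420       4,974.7362
  8     1,110.00       869.4681     6,955.7449      62,601.7037
  Σ                  1,552.2238     9,603.4562      78,241.8518
P = 1,552.2238.
Convexity = Σ t(t+1)·PV / [P·(1+y)²] = 78,241.8518 / (1,552.2238 × 1.062961) = 47.42065.

47.421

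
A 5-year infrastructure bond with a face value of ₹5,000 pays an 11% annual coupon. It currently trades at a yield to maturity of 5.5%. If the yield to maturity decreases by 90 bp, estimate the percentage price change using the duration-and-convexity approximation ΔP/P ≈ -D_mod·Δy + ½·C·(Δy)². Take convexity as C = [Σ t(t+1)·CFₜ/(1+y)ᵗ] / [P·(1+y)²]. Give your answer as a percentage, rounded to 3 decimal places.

With y = 0.055:
  t   CF        PV=CF/(1+0.055)^t    t·PV        t(t+1)·PV
  1       550.00       521.3270       521.3270       1,042.6540
  2       550.00       494.1488       988.2977       2,964.8930
  3       550.00       468.3875     1,405.1625       5,620.6502
  4       550.00       443.9692     1,775.8768       8,879.3842
  5     5,550.00     4,246.4957    21,232.4783     127,394.8699
  Σ                  6,174.3282    25,923.1424     145,902.4513
P = 6,174.3282; D_Mac = 4.19854 yrs; D_mod = 3.97966 yrs; C = 21.23088.
Duration effect: -3.97966 × (-0.009) = +0.035817
Convexity effect: 0.5 × 21.23088 × (-0.009)² = +0.0008599
ΔP/P ≈ +0.035817 + 0.0008599 = +0.036677 = +3.6677%.

+3.668%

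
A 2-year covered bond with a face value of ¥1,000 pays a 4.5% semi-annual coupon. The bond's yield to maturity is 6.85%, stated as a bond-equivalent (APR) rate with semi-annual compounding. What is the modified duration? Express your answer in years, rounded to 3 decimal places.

Periodic yield y = 0.03425. First find Macaulay duration:
  t   CF        PV=CF/(1+0.03425)^t    t·PV
  1        22.50        21.7549        21.7549
  2        22.50        21.0345        42.0689
  3        22.50        20.3379        61.0137
  4     1,022.50       893.6371     3,574.5485
  Σ                    956.7644     3,699.3860
P = 956.7644; Macaulay duration = 3,699.3860 / 956.7644 = 3.86656 half-year periods = 1.93328 years.
Modified duration = D_Mac / (1 + y) = 1.93328 / 1.03425 = 1.86926 years.

1.869 years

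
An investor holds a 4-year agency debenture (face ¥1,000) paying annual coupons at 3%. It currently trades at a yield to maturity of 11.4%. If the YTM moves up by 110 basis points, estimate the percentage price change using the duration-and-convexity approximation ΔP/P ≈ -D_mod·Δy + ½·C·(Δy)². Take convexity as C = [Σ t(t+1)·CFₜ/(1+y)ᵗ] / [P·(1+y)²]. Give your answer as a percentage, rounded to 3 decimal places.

-3.658%

With y = 0.114:
  t   CF        PV=CF/(1+0.114)^t    t·PV        t(t+1)·PV
  1        30.00        26.9300        26.9300          53.8600
  2        30.00        24.1741        48.3483         145.0448
  3        30.00        21.7003        65.1009         260.4036
  4     1,030.00       668.8003     2,675.2012      13,376.0061
  Σ                    741.6047     2,815.5803      13,835.3144
P = 741.6047; D_Mac = 3.79661 yrs; D_mod = 3.40808 yrs; C = 15.03302.
Duration effect: -3.40808 × (+0.011) = -0.037489
Convexity effect: 0.5 × 15.03302 × (0.011)² = +0.0009095
ΔP/P ≈ -0.037489 + 0.0009095 = -0.036579 = -3.6579%.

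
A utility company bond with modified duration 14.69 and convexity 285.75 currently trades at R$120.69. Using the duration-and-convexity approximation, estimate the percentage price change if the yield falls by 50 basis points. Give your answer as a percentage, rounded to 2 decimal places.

Duration effect: -D_mod·Δy = -14.69 × (-0.005) = +0.073450
Convexity effect: ½·C·(Δy)² = 0.5 × 285.75 × (-0.005)² = +0.003571875
ΔP/P ≈ +0.073450 + 0.003571875 = +0.077021875
= +7.7021875%.

+7.70%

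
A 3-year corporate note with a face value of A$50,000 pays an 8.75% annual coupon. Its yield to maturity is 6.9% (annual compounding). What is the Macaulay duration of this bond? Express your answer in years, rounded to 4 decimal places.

Periodic yield y = 0.069. Discount each cash flow and weight by its year:
  t   CF        PV=CF/(1+0.069)^t    t·PV
  1     4,375.00     4,092.6099     4,092.6099
  2     4,375.00     3,828.4471     7,656.8941
  3    54,375.00    44,510.8773   133,532.6319
  Σ                 52,431.9343   145,282.1360
Price P = Σ PV = 52,431.9343.
Macaulay duration = Σ(t·PV) / P = 145,282.1360 / 52,431.9343 = 2.77087 years.

2.7709 years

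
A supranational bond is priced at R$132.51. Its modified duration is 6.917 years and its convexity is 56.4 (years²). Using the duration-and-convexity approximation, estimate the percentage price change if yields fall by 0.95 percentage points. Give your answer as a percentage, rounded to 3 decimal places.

+6.826%

Duration effect: -D_mod·Δy = -6.917 × (-0.0095) = +0.0657115
Convexity effect: ½·C·(Δy)² = 0.5 × 56.4 × (-0.0095)² = +0.00254505
ΔP/P ≈ +0.0657115 + 0.00254505 = +0.06825655
= +6.825655%.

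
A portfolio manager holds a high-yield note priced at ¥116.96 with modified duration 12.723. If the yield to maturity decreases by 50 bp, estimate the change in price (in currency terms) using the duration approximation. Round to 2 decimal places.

Duration approximation: ΔP/P ≈ -D_mod · Δy = -12.723 × (-0.005) = +0.063615.
ΔP ≈ 116.96 × (+0.063615) = +7.4404104.

+¥7.44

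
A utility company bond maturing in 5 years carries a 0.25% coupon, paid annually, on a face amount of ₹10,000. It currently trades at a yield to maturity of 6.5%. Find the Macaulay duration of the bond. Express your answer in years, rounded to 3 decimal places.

Periodic yield y = 0.065. Discount each cash flow and weight by its year:
  t   CF        PV=CF/(1+0.065)^t    t·PV
  1        25.00        23.4742        23.4742
  2        25.00        22.0415        44.0830
  3        25.00        20.6962        62.0887
  4        25.00        19.4331        77.7323
  5    10,025.00     7,317.0554    36,585.2769
  Σ                  7,402.7004    36,792.6551
Price P = Σ PV = 7,402.7004.
Macaulay duration = Σ(t·PV) / P = 36,792.6551 / 7,402.7004 = 4.97017 years.

4.970 years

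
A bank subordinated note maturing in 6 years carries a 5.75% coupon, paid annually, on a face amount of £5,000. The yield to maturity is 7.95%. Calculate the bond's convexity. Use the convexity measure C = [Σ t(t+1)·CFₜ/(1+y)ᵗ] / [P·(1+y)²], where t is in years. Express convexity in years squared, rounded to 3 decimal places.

With y = 0.0795:
  t   CF        PV=CF/(1+0.0795)^t    t·PV        t(t+1)·PV
  1       287.50       266.3270       266.3270         532.6540
  2       287.50       246.7133       493.4266       1,480.2798
  3       287.50       228.5440       685.6321       2,742.5285
  4       287.50       211.7129       846.8515       4,234.2574
  5       287.50       196.1212       980.6062       5,883.6370
  6     5,287.50     3,341.2925    20,047.7552     140,334.2865
  Σ                  4,490.7110    23,320.5986     155,207.6432
P = 4,490.7110.
Convexity = Σ t(t+1)·PV / [P·(1+y)²] = 155,207.6432 / (4,490.7110 × 1.165320) = 29.65874.

29.659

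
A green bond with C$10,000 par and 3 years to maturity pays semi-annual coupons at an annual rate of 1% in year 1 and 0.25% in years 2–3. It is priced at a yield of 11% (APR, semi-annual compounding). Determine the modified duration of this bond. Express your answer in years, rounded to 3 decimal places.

Periodic yield y = 0.055. First find Macaulay duration:
  t   CF        PV=CF/(1+0.055)^t    t·PV
  1        50.00        47.3934        47.3934
  2        50.00        44.9226        89.8452
  3        12.50        10.6452        31.9355
  4        12.50        10.0902        40.3608
  5        12.50         9.5642        47.8209
  6    10,012.50     7,261.5239    43,569.1434
  Σ                  7,384.1394    43,826.4993
P = 7,384.1394; Macaulay duration = 43,826.4993 / 7,384.1394 = 5.93522 half-year periods = 2.96761 years.
Modified duration = D_Mac / (1 + y) = 2.96761 / 1.055 = 2.81290 years.

2.813 years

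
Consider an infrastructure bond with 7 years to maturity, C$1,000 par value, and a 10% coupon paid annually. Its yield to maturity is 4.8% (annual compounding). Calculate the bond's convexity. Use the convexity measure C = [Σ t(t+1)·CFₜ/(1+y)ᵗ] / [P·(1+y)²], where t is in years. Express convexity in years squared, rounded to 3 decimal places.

37.275

With y = 0.048:
  t   CF        PV=CF/(1+0.048)^t    t·PV        t(t+1)·PV
  1       100.00        95.4198        95.4198         190.8397
  2       100.00        91.0495       182.0989         546.2968
  3       100.00        86.8793       260.6378       1,042.5512
  4       100.00        82.9001       331.6003       1,658.0013
  5       100.00        79.1031       395.5156       2,373.0935
  6       100.00        75.4801       452.8804       3,170.1630
  7     1,100.00       792.2527     5,545.7686      44,366.1490
  Σ                  1,303.0845     7,263.9215      53,347.0945
P = 1,303.0845.
Convexity = Σ t(t+1)·PV / [P·(1+y)²] = 53,347.0945 / (1,303.0845 × 1.098304) = 37.27483.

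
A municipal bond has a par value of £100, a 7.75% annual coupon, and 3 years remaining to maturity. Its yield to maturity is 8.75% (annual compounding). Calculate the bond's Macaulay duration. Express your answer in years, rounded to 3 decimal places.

2.787 years

Periodic yield y = 0.0875. Discount each cash flow and weight by its year:
  t   CF        PV=CF/(1+0.0875)^t    t·PV
  1         7.75         7.1264         7.1264
  2         7.75         6.5530        13.1061
  3       107.75        83.7779       251.3337
  Σ                     97.4574       271.5662
Price P = Σ PV = 97.4574.
Macaulay duration = Σ(t·PV) / P = 271.5662 / 97.4574 = 2.78651 years.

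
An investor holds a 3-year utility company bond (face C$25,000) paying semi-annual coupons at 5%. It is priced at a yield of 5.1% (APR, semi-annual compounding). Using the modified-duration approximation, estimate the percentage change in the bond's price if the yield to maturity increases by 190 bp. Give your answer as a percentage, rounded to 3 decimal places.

-5.230%

Periodic yield y = 0.0255. Modified duration first:
  t   CF        PV=CF/(1+0.0255)^t    t·PV
  1       625.00       609.4588       609.4588
  2       625.00       594.3040     1,188.6081
  3       625.00       579.5261     1,738.5784
  4       625.00       565.1157     2,260.4627
  5       625.00       551.0636     2,755.3178
  6    25,625.00    22,031.7952   132,190.7712
  Σ                 24,931.2634   140,743.1970
P = 24,931.2634; D_Mac = 5.64525 half-year periods = 2.82262 yrs; D_mod = 2.82262/(1+0.0255) = 2.75244 yrs.
ΔP/P ≈ -D_mod · Δy = -2.75244 × (+0.019) = -0.052296 = -5.2296%.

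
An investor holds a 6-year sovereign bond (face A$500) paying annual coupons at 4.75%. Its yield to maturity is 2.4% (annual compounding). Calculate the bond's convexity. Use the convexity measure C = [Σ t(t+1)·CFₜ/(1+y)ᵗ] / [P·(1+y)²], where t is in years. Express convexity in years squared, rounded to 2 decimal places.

34.76

With y = 0.024:
  t   CF        PV=CF/(1+0.024)^t    t·PV        t(t+1)·PV
  1        23.75        23.1934        23.1934          46.3867
  2        23.75        22.6498        45.2995         135.8986
  3        23.75        22.1189        66.3567         265.4269
  4        23.75        21.6005        86.4020         432.0100
  5        23.75        21.0942       105.4712         632.8271
  6       523.75       454.2807     2,725.6843      19,079.7898
  Σ                    564.9375     3,052.4071      20,592.3392
P = 564.9375.
Convexity = Σ t(t+1)·PV / [P·(1+y)²] = 20,592.3392 / (564.9375 × 1.048576) = 34.76205.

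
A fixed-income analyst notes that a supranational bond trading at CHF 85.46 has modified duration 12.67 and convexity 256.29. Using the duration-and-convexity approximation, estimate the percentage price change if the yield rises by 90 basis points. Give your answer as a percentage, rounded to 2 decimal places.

Duration effect: -D_mod·Δy = -12.67 × (+0.009) = -0.114030
Convexity effect: ½·C·(Δy)² = 0.5 × 256.29 × (0.009)² = +0.010379745
ΔP/P ≈ -0.114030 + 0.010379745 = -0.103650255
= -10.3650255%.

-10.37%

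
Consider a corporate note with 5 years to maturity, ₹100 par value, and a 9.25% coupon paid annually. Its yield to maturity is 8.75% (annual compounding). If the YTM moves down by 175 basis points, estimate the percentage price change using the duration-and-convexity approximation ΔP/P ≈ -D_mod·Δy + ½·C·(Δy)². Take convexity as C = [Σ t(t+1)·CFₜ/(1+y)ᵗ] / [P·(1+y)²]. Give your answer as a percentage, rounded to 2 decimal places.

+7.12%

With y = 0.0875:
  t   CF        PV=CF/(1+0.0875)^t    t·PV        t(t+1)·PV
  1         9.25         8.5057         8.5057          17.0115
  2         9.25         7.8214        15.6428          46.9283
  3         9.25         7.1921        21.5762          86.3048
  4         9.25         6.6134        26.4536         132.2680
  5       109.25        71.8249       359.1246       2,154.7474
  Σ                    101.9575       431.3029       2,437.2600
P = 101.9575; D_Mac = 4.23022 yrs; D_mod = 3.88986 yrs; C = 20.21269.
Duration effect: -3.88986 × (-0.0175) = +0.068073
Convexity effect: 0.5 × 20.21269 × (-0.0175)² = +0.0030951
ΔP/P ≈ +0.068073 + 0.0030951 = +0.071168 = +7.1168%.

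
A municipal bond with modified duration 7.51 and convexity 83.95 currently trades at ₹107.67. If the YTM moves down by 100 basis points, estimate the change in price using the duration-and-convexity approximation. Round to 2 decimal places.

+₹8.54

Duration effect: -D_mod·Δy = -7.51 × (-0.01) = +0.075100
Convexity effect: ½·C·(Δy)² = 0.5 × 83.95 × (-0.01)² = +0.0041975
ΔP/P ≈ +0.075100 + 0.0041975 = +0.0792975
ΔP ≈ 107.67 × (+0.0792975) = +8.537961825.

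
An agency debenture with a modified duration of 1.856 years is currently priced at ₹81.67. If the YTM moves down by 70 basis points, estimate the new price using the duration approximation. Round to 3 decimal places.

Duration approximation: ΔP/P ≈ -D_mod · Δy = -1.856 × (-0.007) = +0.012992.
New price ≈ 81.67 × (1 + 0.012992) = 82.73105664.

₹82.731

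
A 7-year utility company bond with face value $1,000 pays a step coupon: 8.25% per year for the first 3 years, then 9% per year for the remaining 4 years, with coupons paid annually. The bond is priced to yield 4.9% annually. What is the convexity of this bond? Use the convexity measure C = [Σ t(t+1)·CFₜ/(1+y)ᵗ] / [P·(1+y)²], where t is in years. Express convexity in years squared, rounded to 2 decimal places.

With y = 0.049:
  t   CF        PV=CF/(1+0.049)^t    t·PV        t(t+1)·PV
  1        82.50        78.6463        78.6463         157.2927
  2        82.50        74.9727       149.9453         449.8360
  3        82.50        71.4706       214.4118         857.6473
  4        90.00        74.3260       297.3039       1,486.5193
  5        90.00        70.8541       354.2706       2,125.6234
  6        90.00        67.5444       405.2666       2,836.8663
  7     1,090.00       779.8267     5,458.7866      43,670.2932
  Σ                  1,217.6408     6,958.6312      51,584.0782
P = 1,217.6408.
Convexity = Σ t(t+1)·PV / [P·(1+y)²] = 51,584.0782 / (1,217.6408 × 1.100401) = 38.49865.

38.50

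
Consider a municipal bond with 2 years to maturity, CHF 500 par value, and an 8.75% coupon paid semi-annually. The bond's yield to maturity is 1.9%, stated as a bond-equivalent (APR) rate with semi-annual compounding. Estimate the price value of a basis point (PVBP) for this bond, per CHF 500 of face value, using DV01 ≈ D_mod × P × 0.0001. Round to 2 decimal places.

CHF 0.11

Periodic yield y = 0.0095.
  t   CF        PV=CF/(1+0.0095)^t    t·PV
  1       21.875        21.6691        21.6691
  2       21.875        21.4652        42.9304
  3       21.875        21.2632        63.7897
  4      521.875       502.5059     2,010.0238
  Σ                    566.9035     2,138.4130
P = 566.9035; D_Mac = 3.77209 half-year periods = 1.88605 yrs; D_mod = 1.86830 yrs.
DV01 ≈ 1.86830 × 566.9035 × 0.0001 = 0.105914.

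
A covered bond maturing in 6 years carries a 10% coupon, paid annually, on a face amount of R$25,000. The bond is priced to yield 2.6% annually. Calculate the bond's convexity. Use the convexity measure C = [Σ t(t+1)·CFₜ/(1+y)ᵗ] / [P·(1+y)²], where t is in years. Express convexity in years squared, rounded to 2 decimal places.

With y = 0.026:
  t   CF        PV=CF/(1+0.026)^t    t·PV        t(t+1)·PV
  1     2,500.00     2,436.6472     2,436.6472       4,873.2943
  2     2,500.00     2,374.8998     4,749.7996      14,249.3987
  3     2,500.00     2,314.7171     6,944.1514      27,776.6056
  4     2,500.00     2,256.0596     9,024.2383      45,121.1917
  5     2,500.00     2,198.8885    10,994.4424      65,966.6545
  6    27,500.00    23,574.8278   141,448.9668     990,142.7676
  Σ                 35,156.0400   175,598.2457   1,148,129.9125
P = 35,156.0400.
Convexity = Σ t(t+1)·PV / [P·(1+y)²] = 1,148,129.9125 / (35,156.0400 × 1.052676) = 31.02390.

31.02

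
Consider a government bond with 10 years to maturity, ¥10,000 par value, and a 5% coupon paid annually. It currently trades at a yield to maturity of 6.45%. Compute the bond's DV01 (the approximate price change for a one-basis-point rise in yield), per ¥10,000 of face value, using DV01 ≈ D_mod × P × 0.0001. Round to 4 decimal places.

¥6.7161

Periodic yield y = 0.0645.
  t   CF        PV=CF/(1+0.0645)^t    t·PV
  1       500.00       469.7041       469.7041
  2       500.00       441.2439       882.4877
  3       500.00       414.5081     1,243.5243
  4       500.00       389.3923     1,557.5691
  5       500.00       365.7983     1,828.9915
  6       500.00       343.6339     2,061.8034
  7       500.00       322.8125     2,259.6875
  8       500.00       303.2527     2,426.0216
  9       500.00       284.8781     2,563.9026
  10   10,500.00     5,619.9525    56,199.5245
  Σ                  8,955.1762    71,493.2163
P = 8,955.1762; D_Mac = 7.98345 yrs; D_mod = 7.49972 yrs.
DV01 ≈ 7.49972 × 8,955.1762 × 0.0001 = 6.716131.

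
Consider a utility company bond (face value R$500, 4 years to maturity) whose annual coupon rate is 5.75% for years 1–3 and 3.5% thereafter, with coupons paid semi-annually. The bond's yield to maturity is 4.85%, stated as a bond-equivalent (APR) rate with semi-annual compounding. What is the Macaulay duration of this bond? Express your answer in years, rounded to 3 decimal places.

3.635 years

Periodic yield y = 0.02425. Discount each cash flow and weight by its period:
  t   CF        PV=CF/(1+0.02425)^t    t·PV
  1       14.375        14.0347        14.0347
  2       14.375        13.7024        27.4048
  3       14.375        13.3780        40.1339
  4       14.375        13.0612        52.2449
  5       14.375        12.7520        63.7600
  6       14.375        12.4501        74.7005
  7        8.750         7.3989        51.7922
  8      508.750       420.0071     3,360.0569
  Σ                    506.7843     3,684.1277
Price P = Σ PV = 506.7843.
Macaulay duration = Σ(t·PV) / P = 3,684.1277 / 506.7843 = 7.26962 half-year periods.
In years: 7.26962 / 2 = 3.63481 years.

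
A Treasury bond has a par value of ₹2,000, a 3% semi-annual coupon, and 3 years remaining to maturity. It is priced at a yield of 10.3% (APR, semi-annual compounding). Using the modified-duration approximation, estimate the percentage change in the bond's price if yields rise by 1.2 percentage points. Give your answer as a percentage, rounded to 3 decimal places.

Periodic yield y = 0.0515. Modified duration first:
  t   CF        PV=CF/(1+0.0515)^t    t·PV
  1        30.00        28.5307        28.5307
  2        30.00        27.1333        54.2666
  3        30.00        25.8044        77.4131
  4        30.00        24.5405        98.1622
  5        30.00        23.3386       116.6930
  6     2,030.00     1,501.8978     9,011.3867
  Σ                  1,631.2453     9,386.4523
P = 1,631.2453; D_Mac = 5.75416 half-year periods = 2.87708 yrs; D_mod = 2.87708/(1+0.0515) = 2.73617 yrs.
ΔP/P ≈ -D_mod · Δy = -2.73617 × (+0.012) = -0.032834 = -3.2834%.

-3.283%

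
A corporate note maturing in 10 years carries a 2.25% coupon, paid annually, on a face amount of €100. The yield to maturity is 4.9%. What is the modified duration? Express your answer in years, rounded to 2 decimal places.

8.51 years

Periodic yield y = 0.049. First find Macaulay duration:
  t   CF        PV=CF/(1+0.049)^t    t·PV
  1         2.25         2.1449         2.1449
  2         2.25         2.0447         4.0894
  3         2.25         1.9492         5.8476
  4         2.25         1.8581         7.4326
  5         2.25         1.7714         8.8568
  6         2.25         1.6886        10.1317
  7         2.25         1.6097        11.2681
  8         2.25         1.5345        12.2763
  9         2.25         1.4629        13.1658
  10      102.25        63.3736       633.7361
  Σ                     79.4377       708.9492
P = 79.4377; Macaulay duration = 708.9492 / 79.4377 = 8.92460 years.
Modified duration = D_Mac / (1 + y) = 8.92460 / 1.049 = 8.50772 years.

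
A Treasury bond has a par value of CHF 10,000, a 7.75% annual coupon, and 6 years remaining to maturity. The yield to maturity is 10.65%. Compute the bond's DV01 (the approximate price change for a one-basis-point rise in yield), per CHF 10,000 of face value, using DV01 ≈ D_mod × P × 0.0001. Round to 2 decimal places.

Periodic yield y = 0.1065.
  t   CF        PV=CF/(1+0.1065)^t    t·PV
  1       775.00       700.4067       700.4067
  2       775.00       632.9929     1,265.9859
  3       775.00       572.0677     1,716.2032
  4       775.00       517.0065     2,068.0261
  5       775.00       467.2449     2,336.2247
  6    10,775.00     5,870.9552    35,225.7314
  Σ                  8,760.6741    43,312.5780
P = 8,760.6741; D_Mac = 4.94398 yrs; D_mod = 4.46812 yrs.
DV01 ≈ 4.46812 × 8,760.6741 × 0.0001 = 3.914377.

CHF 3.91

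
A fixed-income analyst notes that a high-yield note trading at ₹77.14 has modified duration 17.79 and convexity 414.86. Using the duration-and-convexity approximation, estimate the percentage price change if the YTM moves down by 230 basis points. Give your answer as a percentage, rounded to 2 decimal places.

Duration effect: -D_mod·Δy = -17.79 × (-0.023) = +0.409170
Convexity effect: ½·C·(Δy)² = 0.5 × 414.86 × (-0.023)² = +0.10973047
ΔP/P ≈ +0.409170 + 0.10973047 = +0.51890047
= +51.890047%.

+51.89%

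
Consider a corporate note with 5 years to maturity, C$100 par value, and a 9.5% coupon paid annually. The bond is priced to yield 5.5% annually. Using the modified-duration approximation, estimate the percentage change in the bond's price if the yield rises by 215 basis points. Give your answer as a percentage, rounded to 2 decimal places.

-8.70%

Periodic yield y = 0.055. Modified duration first:
  t   CF        PV=CF/(1+0.055)^t    t·PV
  1         9.50         9.0047         9.0047
  2         9.50         8.5353        17.0706
  3         9.50         8.0903        24.2710
  4         9.50         7.6686        30.6742
  5       109.50        83.7822       418.9111
  Σ                    117.0811       499.9316
P = 117.0811; D_Mac = 4.26996 yrs; D_mod = 4.26996/(1+0.055) = 4.04735 yrs.
ΔP/P ≈ -D_mod · Δy = -4.04735 × (+0.0215) = -0.087018 = -8.7018%.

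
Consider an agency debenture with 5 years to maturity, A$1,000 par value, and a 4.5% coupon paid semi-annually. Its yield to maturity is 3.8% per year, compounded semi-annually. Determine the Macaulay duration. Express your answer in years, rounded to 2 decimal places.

4.54 years

Periodic yield y = 0.019. Discount each cash flow and weight by its period:
  t   CF        PV=CF/(1+0.019)^t    t·PV
  1        22.50        22.0805        22.0805
  2        22.50        21.6688        43.3375
  3        22.50        21.2647        63.7942
  4        22.50        20.8682        83.4730
  5        22.50        20.4791       102.3957
  6        22.50        20.0973       120.5837
  7        22.50        19.7226       138.0579
  8        22.50        19.3548       154.8385
  9        22.50        18.9939       170.9454
  10    1,022.50       847.0742     8,470.7424
  Σ                  1,031.6042     9,370.2488
Price P = Σ PV = 1,031.6042.
Macaulay duration = Σ(t·PV) / P = 9,370.2488 / 1,031.6042 = 9.08318 half-year periods.
In years: 9.08318 / 2 = 4.54159 years.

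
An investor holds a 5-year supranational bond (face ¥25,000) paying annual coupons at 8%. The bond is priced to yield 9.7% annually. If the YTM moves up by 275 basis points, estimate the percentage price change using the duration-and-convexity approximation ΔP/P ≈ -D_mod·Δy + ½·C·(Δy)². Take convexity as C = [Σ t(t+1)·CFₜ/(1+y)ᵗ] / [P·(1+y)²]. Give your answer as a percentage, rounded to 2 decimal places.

-9.98%

With y = 0.097:
  t   CF        PV=CF/(1+0.097)^t    t·PV        t(t+1)·PV
  1     2,000.00     1,823.1541     1,823.1541       3,646.3081
  2     2,000.00     1,661.9454     3,323.8907       9,971.6721
  3     2,000.00     1,514.9912     4,544.9736      18,179.8945
  4     2,000.00     1,381.0312     5,524.1247      27,620.6237
  5    27,000.00    16,995.3701    84,976.8505     509,861.1028
  Σ                 23,376.4919   100,192.9936     569,279.6013
P = 23,376.4919; D_Mac = 4.28606 yrs; D_mod = 3.90707 yrs; C = 20.23639.
Duration effect: -3.90707 × (+0.0275) = -0.107444
Convexity effect: 0.5 × 20.23639 × (0.0275)² = +0.0076519
ΔP/P ≈ -0.107444 + 0.0076519 = -0.099793 = -9.9793%.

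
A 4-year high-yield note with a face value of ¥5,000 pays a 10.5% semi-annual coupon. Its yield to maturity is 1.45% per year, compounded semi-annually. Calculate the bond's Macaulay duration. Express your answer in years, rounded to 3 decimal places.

3.467 years

Periodic yield y = 0.00725. Discount each cash flow and weight by its period:
  t   CF        PV=CF/(1+0.00725)^t    t·PV
  1       262.50       260.6106       260.6106
  2       262.50       258.7347       517.4695
  3       262.50       256.8724       770.6173
  4       262.50       255.0235     1,020.0940
  5       262.50       253.1879     1,265.9394
  6       262.50       251.3655     1,508.1929
  7       262.50       249.5562     1,746.8934
  8     5,262.50     4,966.9970    39,735.9762
  Σ                  6,752.3479    46,825.7934
Price P = Σ PV = 6,752.3479.
Macaulay duration = Σ(t·PV) / P = 46,825.7934 / 6,752.3479 = 6.93474 half-year periods.
In years: 6.93474 / 2 = 3.46737 years.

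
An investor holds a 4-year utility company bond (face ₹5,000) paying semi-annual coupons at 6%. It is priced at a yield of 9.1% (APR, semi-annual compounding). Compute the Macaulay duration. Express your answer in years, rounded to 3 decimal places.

3.590 years

Periodic yield y = 0.0455. Discount each cash flow and weight by its period:
  t   CF        PV=CF/(1+0.0455)^t    t·PV
  1       150.00       143.4720       143.4720
  2       150.00       137.2281       274.4563
  3       150.00       131.2560       393.7680
  4       150.00       125.5438       502.1750
  5       150.00       120.0801       600.4005
  6       150.00       114.8542       689.1254
  7       150.00       109.8558       768.9906
  8     5,150.00     3,607.5714    28,860.5710
  Σ                  4,489.8614    32,232.9589
Price P = Σ PV = 4,489.8614.
Macaulay duration = Σ(t·PV) / P = 32,232.9589 / 4,489.8614 = 7.17905 half-year periods.
In years: 7.17905 / 2 = 3.58953 years.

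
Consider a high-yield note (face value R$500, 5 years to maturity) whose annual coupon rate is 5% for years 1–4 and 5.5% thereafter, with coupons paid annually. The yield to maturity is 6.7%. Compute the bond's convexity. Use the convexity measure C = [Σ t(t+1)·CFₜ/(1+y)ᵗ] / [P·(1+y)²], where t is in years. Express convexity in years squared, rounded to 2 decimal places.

With y = 0.067:
  t   CF        PV=CF/(1+0.067)^t    t·PV        t(t+1)·PV
  1        25.00        23.4302        23.4302          46.8604
  2        25.00        21.9589        43.9179         131.7536
  3        25.00        20.5801        61.7402         246.9608
  4        25.00        19.2878        77.1511         385.7557
  5       527.50       381.4173     1,907.0864      11,442.5185
  Σ                    466.6742     2,113.3258      12,253.8489
P = 466.6742.
Convexity = Σ t(t+1)·PV / [P·(1+y)²] = 12,253.8489 / (466.6742 × 1.138489) = 23.06375.

23.06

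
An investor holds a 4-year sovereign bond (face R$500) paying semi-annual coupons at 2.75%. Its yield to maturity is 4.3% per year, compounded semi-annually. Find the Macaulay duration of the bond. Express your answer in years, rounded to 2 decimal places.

3.81 years

Periodic yield y = 0.0215. Discount each cash flow and weight by its period:
  t   CF        PV=CF/(1+0.0215)^t    t·PV
  1        6.875         6.7303         6.7303
  2        6.875         6.5886        13.1773
  3        6.875         6.4500        19.3499
  4        6.875         6.3142        25.2569
  5        6.875         6.1813        30.9066
  6        6.875         6.0512        36.3073
  7        6.875         5.9239        41.4670
  8      506.875       427.5569     3,420.4551
  Σ                    471.7964     3,593.6502
Price P = Σ PV = 471.7964.
Macaulay duration = Σ(t·PV) / P = 3,593.6502 / 471.7964 = 7.61695 half-year periods.
In years: 7.61695 / 2 = 3.80848 years.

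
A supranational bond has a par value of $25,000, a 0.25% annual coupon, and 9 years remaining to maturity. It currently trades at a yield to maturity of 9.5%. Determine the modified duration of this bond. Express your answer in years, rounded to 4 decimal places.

8.0841 years

Periodic yield y = 0.095. First find Macaulay duration:
  t   CF        PV=CF/(1+0.095)^t    t·PV
  1        62.50        57.0776        57.0776
  2        62.50        52.1257       104.2514
  3        62.50        47.6034       142.8101
  4        62.50        43.4734       173.8936
  5        62.50        39.7017       198.5086
  6        62.50        36.2573       217.5437
  7        62.50        33.1117       231.7817
  8        62.50        30.2390       241.9118
  9    25,062.50    11,073.8164    99,664.3473
  Σ                 11,413.4061   101,032.1259
P = 11,413.4061; Macaulay duration = 101,032.1259 / 11,413.4061 = 8.85206 years.
Modified duration = D_Mac / (1 + y) = 8.85206 / 1.095 = 8.08407 years.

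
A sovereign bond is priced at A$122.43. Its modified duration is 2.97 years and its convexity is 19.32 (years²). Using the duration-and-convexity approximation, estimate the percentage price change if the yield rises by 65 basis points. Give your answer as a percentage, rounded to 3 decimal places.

Duration effect: -D_mod·Δy = -2.97 × (+0.0065) = -0.019305
Convexity effect: ½·C·(Δy)² = 0.5 × 19.32 × (0.0065)² = +0.000408135
ΔP/P ≈ -0.019305 + 0.000408135 = -0.018896865
= -1.8896865%.

-1.890%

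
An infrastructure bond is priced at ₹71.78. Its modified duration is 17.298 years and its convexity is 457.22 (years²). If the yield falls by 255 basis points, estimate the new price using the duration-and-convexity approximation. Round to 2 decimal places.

₹114.11

Duration effect: -D_mod·Δy = -17.298 × (-0.0255) = +0.441099
Convexity effect: ½·C·(Δy)² = 0.5 × 457.22 × (-0.0255)² = +0.1486536525
ΔP/P ≈ +0.441099 + 0.1486536525 = +0.5897526525
New price ≈ 71.78 × (1 + 0.5897526525) = 114.11244539645.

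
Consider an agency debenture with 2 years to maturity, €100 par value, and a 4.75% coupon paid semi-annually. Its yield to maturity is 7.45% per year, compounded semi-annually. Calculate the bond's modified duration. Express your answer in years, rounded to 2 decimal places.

1.86 years

Periodic yield y = 0.03725. First find Macaulay duration:
  t   CF        PV=CF/(1+0.03725)^t    t·PV
  1        2.375         2.2897         2.2897
  2        2.375         2.2075         4.4150
  3        2.375         2.1282         6.3846
  4      102.375        88.4423       353.7693
  Σ                     95.0677       366.8586
P = 95.0677; Macaulay duration = 366.8586 / 95.0677 = 3.85892 half-year periods = 1.92946 years.
Modified duration = D_Mac / (1 + y) = 1.92946 / 1.03725 = 1.86017 years.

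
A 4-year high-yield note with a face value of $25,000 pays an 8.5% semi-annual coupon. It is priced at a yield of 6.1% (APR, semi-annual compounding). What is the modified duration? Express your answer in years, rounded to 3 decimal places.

3.394 years

Periodic yield y = 0.0305. First find Macaulay duration:
  t   CF        PV=CF/(1+0.0305)^t    t·PV
  1     1,062.50     1,031.0529     1,031.0529
  2     1,062.50     1,000.5365     2,001.0730
  3     1,062.50       970.9234     2,912.7701
  4     1,062.50       942.1867     3,768.7467
  5     1,062.50       914.3005     4,571.5025
  6     1,062.50       887.2397     5,323.4381
  7     1,062.50       860.9798     6,026.8587
  8    26,062.50    20,494.2535   163,954.0278
  Σ                 27,101.4729   189,589.4698
P = 27,101.4729; Macaulay duration = 189,589.4698 / 27,101.4729 = 6.99554 half-year periods = 3.49777 years.
Modified duration = D_Mac / (1 + y) = 3.49777 / 1.0305 = 3.39425 years.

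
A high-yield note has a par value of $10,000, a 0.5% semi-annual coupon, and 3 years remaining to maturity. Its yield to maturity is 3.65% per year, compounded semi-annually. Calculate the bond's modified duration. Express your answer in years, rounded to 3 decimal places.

2.927 years

Periodic yield y = 0.01825. First find Macaulay duration:
  t   CF        PV=CF/(1+0.01825)^t    t·PV
  1        25.00        24.5519        24.5519
  2        25.00        24.1119        48.2238
  3        25.00        23.6797        71.0392
  4        25.00        23.2553        93.0213
  5        25.00        22.8385       114.1926
  6    10,025.00     8,994.1032    53,964.6195
  Σ                  9,112.5406    54,315.6482
P = 9,112.5406; Macaulay duration = 54,315.6482 / 9,112.5406 = 5.96054 half-year periods = 2.98027 years.
Modified duration = D_Mac / (1 + y) = 2.98027 / 1.01825 = 2.92685 years.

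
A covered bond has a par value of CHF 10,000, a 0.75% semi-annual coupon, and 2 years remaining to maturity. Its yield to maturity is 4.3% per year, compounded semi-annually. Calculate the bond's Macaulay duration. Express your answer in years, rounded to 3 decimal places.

Periodic yield y = 0.0215. Discount each cash flow and weight by its period:
  t   CF        PV=CF/(1+0.0215)^t    t·PV
  1        37.50        36.7107        36.7107
  2        37.50        35.9381        71.8761
  3        37.50        35.1816       105.5449
  4    10,037.50     9,218.7508    36,875.0031
  Σ                  9,326.5812    37,089.1349
Price P = Σ PV = 9,326.5812.
Macaulay duration = Σ(t·PV) / P = 37,089.1349 / 9,326.5812 = 3.97671 half-year periods.
In years: 3.97671 / 2 = 1.98836 years.

1.988 years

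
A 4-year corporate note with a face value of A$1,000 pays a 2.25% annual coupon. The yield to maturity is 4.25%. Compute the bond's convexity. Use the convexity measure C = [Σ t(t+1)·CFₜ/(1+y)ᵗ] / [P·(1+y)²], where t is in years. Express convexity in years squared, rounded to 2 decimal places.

With y = 0.0425:
  t   CF        PV=CF/(1+0.0425)^t    t·PV        t(t+1)·PV
  1        22.50        21.5827        21.5827          43.1655
  2        22.50        20.7029        41.4057         124.2172
  3        22.50        19.8589        59.5766         238.3063
  4     1,022.50       865.6833     3,462.7334      17,313.6669
  Σ                    927.8278     3,585.2984      17,719.3559
P = 927.8278.
Convexity = Σ t(t+1)·PV / [P·(1+y)²] = 17,719.3559 / (927.8278 × 1.086806) = 17.57229.

17.57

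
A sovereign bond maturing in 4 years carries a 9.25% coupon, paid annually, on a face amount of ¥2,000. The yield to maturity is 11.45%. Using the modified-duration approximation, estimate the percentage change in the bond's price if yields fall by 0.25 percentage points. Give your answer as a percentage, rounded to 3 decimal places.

+0.785%

Periodic yield y = 0.1145. Modified duration first:
  t   CF        PV=CF/(1+0.1145)^t    t·PV
  1       185.00       165.9937       165.9937
  2       185.00       148.9401       297.8802
  3       185.00       133.6385       400.9154
  4     2,185.00     1,416.2214     5,664.8856
  Σ                  1,864.7937     6,529.6749
P = 1,864.7937; D_Mac = 3.50155 yrs; D_mod = 3.50155/(1+0.1145) = 3.14182 yrs.
ΔP/P ≈ -D_mod · Δy = -3.14182 × (-0.0025) = +0.007855 = +0.7855%.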